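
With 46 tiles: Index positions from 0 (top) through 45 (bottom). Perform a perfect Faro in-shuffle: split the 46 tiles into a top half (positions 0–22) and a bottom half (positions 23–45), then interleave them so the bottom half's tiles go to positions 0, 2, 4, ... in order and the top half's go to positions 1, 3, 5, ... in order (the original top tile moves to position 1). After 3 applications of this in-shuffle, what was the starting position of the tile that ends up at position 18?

Work backwards from position 18, undoing one in-shuffle at a time:
18 ← 32 ← 39 ← 19
So the tile now at position 18 started at position 19.

19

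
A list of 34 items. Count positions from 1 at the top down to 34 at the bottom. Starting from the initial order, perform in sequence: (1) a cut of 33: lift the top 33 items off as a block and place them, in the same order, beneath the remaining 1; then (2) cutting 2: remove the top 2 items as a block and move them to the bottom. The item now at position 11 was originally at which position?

12

Undo the operations in reverse order, starting from position 11:
  undo op 2 (cut 2): 11 ← 13
  undo op 1 (cut 33): 13 ← 12
So the item at position 11 came from original position 12.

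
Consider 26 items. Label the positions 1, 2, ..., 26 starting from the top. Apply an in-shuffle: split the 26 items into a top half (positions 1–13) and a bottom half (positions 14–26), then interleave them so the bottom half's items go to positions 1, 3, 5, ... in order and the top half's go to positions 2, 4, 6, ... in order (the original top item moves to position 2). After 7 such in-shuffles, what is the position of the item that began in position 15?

3

Track the item's position through each in-shuffle:
15 → 3 → 6 → 12 → 24 → 21 → 15 → 3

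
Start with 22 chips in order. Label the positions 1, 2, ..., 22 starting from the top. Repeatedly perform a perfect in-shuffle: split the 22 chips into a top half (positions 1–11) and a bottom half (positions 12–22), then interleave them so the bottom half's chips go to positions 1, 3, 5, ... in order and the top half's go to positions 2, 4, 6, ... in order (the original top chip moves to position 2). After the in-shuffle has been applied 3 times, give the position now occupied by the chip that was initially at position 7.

Track the chip's position through each in-shuffle:
7 → 14 → 5 → 10

10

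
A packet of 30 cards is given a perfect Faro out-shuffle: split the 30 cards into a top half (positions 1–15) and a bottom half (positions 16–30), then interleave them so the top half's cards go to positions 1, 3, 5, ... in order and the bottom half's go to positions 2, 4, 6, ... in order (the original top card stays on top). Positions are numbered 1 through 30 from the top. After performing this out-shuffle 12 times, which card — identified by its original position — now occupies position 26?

Work backwards from position 26, undoing one out-shuffle at a time:
26 ← 28 ← 29 ← 15 ← 8 ← 19 ← 10 ← 20 ← 25 ← 13 ← 7 ← 4 ← 17
So the card now at position 26 started at position 17.

17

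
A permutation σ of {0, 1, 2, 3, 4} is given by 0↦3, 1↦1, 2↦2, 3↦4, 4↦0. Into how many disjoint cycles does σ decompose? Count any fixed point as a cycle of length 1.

Cycle decomposition: (0 3 4) (1) (2).
3 cycles.

3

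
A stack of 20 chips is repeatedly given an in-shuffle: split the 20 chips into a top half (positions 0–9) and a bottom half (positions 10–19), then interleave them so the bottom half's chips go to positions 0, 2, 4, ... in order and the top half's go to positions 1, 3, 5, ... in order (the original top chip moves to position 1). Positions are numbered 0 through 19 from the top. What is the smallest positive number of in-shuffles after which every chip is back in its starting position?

The in-shuffle permutes the 20 positions with cycle lengths [2, 3, 3, 6, 6].
Every chip is home exactly when every cycle has completed a whole number of laps, i.e. after lcm(2, 3, 6) = 6 in-shuffles.

6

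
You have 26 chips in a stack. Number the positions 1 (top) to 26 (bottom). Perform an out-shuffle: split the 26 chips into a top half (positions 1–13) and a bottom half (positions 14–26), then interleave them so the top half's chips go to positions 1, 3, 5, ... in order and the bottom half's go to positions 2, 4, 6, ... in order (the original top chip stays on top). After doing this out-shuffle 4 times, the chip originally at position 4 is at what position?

24

Track the chip's position through each out-shuffle:
4 → 7 → 13 → 25 → 24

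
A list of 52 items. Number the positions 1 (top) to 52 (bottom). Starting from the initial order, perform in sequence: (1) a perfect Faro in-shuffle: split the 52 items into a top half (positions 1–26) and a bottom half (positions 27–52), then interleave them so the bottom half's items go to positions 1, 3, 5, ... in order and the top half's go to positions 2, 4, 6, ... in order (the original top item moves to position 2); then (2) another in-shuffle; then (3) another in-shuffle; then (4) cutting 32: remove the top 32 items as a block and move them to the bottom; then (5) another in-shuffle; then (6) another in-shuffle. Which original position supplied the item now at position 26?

48

Undo the operations in reverse order, starting from position 26:
  undo op 6 (in-shuffle, from top half): 26 ← 13
  undo op 5 (in-shuffle, from bottom half): 13 ← 33
  undo op 4 (cut 32): 33 ← 13
  undo op 3 (in-shuffle, from bottom half): 13 ← 33
  undo op 2 (in-shuffle, from bottom half): 33 ← 43
  undo op 1 (in-shuffle, from bottom half): 43 ← 48
So the item at position 26 came from original position 48.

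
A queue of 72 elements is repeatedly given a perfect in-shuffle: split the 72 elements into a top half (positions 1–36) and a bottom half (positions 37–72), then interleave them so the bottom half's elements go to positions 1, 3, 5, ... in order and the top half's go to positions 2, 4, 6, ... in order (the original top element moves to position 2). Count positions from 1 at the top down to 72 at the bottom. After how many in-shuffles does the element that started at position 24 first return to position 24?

9

Follow position 24 under repeated in-shuffles:
24 → 48 → 23 → 46 → 19 → 38 → 3 → 6 → 12 → 24
It first returns after 9 in-shuffles.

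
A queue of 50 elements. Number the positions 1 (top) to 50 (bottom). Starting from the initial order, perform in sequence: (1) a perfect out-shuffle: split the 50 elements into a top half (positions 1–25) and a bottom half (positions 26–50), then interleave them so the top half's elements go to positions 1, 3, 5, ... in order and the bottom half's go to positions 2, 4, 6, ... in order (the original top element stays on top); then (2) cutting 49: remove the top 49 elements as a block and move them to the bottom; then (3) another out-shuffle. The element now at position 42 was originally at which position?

Undo the operations in reverse order, starting from position 42:
  undo op 3 (out-shuffle, from bottom half): 42 ← 46
  undo op 2 (cut 49): 46 ← 45
  undo op 1 (out-shuffle, from top half): 45 ← 23
So the element at position 42 came from original position 23.

23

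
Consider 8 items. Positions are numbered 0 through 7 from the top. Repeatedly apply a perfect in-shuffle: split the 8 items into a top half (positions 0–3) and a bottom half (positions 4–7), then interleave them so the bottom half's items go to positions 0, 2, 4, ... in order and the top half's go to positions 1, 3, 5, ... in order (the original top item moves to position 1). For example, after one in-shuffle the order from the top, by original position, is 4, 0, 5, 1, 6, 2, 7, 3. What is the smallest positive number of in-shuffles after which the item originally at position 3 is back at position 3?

6

Follow position 3 under repeated in-shuffles:
3 → 7 → 6 → 4 → 0 → 1 → 3
It first returns after 6 in-shuffles.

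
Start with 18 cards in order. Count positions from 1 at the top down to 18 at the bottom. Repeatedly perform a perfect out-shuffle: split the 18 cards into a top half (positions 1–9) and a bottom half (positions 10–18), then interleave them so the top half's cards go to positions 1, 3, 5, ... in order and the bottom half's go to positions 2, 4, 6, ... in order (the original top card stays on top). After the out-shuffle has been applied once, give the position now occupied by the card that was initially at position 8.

Track the card's position through each out-shuffle:
8 → 15

15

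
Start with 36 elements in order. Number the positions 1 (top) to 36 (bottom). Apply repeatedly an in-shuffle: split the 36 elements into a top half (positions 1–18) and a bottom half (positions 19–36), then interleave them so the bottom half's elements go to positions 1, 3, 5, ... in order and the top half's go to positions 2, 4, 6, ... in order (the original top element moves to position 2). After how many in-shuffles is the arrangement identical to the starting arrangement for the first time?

36

The in-shuffle permutes the 36 positions with cycle lengths [36].
Every element is home exactly when every cycle has completed a whole number of laps, i.e. after lcm(36) = 36 in-shuffles.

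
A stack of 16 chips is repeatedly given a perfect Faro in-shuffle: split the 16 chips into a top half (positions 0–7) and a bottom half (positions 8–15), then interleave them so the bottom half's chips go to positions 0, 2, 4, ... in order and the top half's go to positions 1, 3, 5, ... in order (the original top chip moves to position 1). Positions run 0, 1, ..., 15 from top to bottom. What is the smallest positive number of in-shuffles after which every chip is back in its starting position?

The in-shuffle permutes the 16 positions with cycle lengths [8, 8].
Every chip is home exactly when every cycle has completed a whole number of laps, i.e. after lcm(8) = 8 in-shuffles.

8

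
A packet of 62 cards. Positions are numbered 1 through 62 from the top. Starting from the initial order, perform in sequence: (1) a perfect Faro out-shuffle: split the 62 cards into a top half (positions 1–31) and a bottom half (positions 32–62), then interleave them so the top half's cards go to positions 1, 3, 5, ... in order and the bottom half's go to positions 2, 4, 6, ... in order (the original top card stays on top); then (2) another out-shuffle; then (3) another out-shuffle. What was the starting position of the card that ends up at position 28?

12

Undo the operations in reverse order, starting from position 28:
  undo op 3 (out-shuffle, from bottom half): 28 ← 45
  undo op 2 (out-shuffle, from top half): 45 ← 23
  undo op 1 (out-shuffle, from top half): 23 ← 12
So the card at position 28 came from original position 12.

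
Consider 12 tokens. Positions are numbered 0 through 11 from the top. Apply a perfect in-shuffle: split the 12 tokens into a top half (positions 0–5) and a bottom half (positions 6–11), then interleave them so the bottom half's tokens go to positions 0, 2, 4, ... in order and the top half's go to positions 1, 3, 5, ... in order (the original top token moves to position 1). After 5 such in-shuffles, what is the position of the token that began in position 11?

6

Track the token's position through each in-shuffle:
11 → 10 → 8 → 4 → 9 → 6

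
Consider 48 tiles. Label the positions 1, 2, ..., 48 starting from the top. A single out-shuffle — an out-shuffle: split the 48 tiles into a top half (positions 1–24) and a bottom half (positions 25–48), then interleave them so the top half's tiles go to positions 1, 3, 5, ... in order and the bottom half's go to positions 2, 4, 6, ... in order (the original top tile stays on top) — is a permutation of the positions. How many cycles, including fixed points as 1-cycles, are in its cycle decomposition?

4

Trace each unvisited position around until it returns:
(1) (2 3 5 9 17 33 ... len 23) (6 11 21 41 34 20 ... len 23) (48)
4 cycles in total.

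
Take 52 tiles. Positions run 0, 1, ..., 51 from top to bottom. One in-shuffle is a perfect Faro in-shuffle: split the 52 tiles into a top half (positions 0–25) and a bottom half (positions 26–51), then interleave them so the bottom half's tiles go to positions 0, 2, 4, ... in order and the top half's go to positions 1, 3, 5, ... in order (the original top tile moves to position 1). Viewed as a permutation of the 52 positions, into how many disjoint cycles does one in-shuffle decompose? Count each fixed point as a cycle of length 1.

1

Trace each unvisited position around until it returns:
(0 1 3 7 15 31 ... len 52)
1 cycle in total.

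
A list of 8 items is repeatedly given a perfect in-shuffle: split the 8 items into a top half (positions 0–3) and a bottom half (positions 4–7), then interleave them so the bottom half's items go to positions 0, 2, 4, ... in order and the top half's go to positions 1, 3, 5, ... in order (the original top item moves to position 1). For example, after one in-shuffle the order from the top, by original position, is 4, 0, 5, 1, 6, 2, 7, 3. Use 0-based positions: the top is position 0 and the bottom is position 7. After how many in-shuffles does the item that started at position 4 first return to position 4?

Follow position 4 under repeated in-shuffles:
4 → 0 → 1 → 3 → 7 → 6 → 4
It first returns after 6 in-shuffles.

6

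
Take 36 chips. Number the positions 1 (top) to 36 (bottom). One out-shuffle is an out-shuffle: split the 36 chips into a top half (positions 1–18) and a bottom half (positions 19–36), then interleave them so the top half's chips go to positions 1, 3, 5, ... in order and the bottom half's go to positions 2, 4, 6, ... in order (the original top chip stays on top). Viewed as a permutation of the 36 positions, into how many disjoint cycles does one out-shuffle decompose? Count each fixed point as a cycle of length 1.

7

Trace each unvisited position around until it returns:
(1) (2 3 5 9 17 33 ... len 12) (4 7 13 25 14 27 ... len 12) (6 11 21) (8 15 29 22) (16 31 26) (36)
7 cycles in total.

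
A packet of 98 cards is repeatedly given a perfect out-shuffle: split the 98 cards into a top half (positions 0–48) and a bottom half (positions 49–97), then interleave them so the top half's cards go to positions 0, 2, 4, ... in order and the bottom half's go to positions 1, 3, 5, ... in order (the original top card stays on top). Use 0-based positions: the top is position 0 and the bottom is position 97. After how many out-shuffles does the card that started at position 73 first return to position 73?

Follow position 73 under repeated out-shuffles:
73 → 49 → 1 → 2 → 4 → 8 → 16 → 32 → ... → 73 (length 48)
It first returns after 48 out-shuffles.

48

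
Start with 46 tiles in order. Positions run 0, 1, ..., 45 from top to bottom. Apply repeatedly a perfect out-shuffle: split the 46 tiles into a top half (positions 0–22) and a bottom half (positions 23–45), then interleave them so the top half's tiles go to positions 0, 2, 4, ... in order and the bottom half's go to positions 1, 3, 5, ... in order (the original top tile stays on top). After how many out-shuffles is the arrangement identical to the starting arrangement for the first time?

The out-shuffle permutes the 46 positions with cycle lengths [1, 1, 2, 4, 4, 4, 6, 12, 12].
Every tile is home exactly when every cycle has completed a whole number of laps, i.e. after lcm(1, 2, 4, 6, 12) = 12 out-shuffles.

12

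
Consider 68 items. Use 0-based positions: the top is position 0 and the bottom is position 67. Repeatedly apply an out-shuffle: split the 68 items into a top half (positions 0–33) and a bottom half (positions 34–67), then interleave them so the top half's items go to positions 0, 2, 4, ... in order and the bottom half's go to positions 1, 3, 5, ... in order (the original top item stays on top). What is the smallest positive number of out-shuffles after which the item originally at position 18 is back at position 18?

66

Follow position 18 under repeated out-shuffles:
18 → 36 → 5 → 10 → 20 → 40 → 13 → 26 → ... → 18 (length 66)
It first returns after 66 out-shuffles.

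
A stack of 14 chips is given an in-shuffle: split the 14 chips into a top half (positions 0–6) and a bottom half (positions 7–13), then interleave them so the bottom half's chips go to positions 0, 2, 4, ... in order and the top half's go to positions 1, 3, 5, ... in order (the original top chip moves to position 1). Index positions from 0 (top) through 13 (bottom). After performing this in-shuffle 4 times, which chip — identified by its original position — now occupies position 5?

Work backwards from position 5, undoing one in-shuffle at a time:
5 ← 2 ← 8 ← 11 ← 5
So the chip now at position 5 started at position 5.

5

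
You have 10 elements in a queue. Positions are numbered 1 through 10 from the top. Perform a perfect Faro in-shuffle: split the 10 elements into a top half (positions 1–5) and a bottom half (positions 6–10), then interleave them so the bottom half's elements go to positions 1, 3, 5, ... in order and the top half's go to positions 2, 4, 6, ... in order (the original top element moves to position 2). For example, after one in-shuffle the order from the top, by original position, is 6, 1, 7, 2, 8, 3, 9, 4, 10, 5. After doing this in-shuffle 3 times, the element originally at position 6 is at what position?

Track the element's position through each in-shuffle:
6 → 1 → 2 → 4

4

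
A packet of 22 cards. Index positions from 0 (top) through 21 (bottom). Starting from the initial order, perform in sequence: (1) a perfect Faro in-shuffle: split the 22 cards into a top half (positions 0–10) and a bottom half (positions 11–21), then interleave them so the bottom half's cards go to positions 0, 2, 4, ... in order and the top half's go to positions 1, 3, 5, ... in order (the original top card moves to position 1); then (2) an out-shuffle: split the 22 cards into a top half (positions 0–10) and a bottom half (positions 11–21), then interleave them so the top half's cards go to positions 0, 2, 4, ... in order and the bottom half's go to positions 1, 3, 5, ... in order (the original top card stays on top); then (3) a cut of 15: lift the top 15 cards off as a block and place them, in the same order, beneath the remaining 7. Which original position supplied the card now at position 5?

16

Undo the operations in reverse order, starting from position 5:
  undo op 3 (cut 15): 5 ← 20
  undo op 2 (out-shuffle, from top half): 20 ← 10
  undo op 1 (in-shuffle, from bottom half): 10 ← 16
So the card at position 5 came from original position 16.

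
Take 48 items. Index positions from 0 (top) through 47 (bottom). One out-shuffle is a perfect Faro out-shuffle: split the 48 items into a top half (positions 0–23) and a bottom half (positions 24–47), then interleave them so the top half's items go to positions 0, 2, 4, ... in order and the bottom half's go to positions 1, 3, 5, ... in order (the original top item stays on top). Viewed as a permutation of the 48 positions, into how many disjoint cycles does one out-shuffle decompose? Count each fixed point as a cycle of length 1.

Trace each unvisited position around until it returns:
(0) (1 2 4 8 16 32 ... len 23) (5 10 20 40 33 19 ... len 23) (47)
4 cycles in total.

4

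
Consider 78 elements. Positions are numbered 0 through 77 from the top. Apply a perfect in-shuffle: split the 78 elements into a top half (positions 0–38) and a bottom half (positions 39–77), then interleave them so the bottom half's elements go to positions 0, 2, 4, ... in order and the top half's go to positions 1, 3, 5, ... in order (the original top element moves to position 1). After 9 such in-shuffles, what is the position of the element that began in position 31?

Track the element's position through each in-shuffle:
31 → 63 → 48 → 18 → 37 → 75 → 72 → 66 → 54 → 30

30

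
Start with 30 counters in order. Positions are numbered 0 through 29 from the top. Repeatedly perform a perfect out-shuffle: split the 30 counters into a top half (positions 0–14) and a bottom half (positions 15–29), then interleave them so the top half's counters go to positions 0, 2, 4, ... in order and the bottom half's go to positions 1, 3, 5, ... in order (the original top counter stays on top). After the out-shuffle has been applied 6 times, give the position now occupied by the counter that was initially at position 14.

Track the counter's position through each out-shuffle:
14 → 28 → 27 → 25 → 21 → 13 → 26

26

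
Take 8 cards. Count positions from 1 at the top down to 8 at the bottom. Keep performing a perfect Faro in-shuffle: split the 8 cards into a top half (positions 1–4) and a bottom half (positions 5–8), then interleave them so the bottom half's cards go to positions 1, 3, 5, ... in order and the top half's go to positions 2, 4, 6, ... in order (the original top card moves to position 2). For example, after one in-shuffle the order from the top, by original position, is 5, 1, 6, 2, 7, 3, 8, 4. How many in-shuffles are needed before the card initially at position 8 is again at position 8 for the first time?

Follow position 8 under repeated in-shuffles:
8 → 7 → 5 → 1 → 2 → 4 → 8
It first returns after 6 in-shuffles.

6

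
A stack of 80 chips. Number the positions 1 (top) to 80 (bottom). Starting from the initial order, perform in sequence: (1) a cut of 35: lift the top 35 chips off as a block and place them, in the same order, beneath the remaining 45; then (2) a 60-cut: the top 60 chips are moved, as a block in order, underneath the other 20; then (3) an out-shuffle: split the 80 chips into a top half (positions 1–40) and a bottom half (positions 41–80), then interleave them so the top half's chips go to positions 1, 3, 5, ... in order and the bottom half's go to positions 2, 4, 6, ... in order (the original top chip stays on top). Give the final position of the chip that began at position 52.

Track the chip from position 52 forward through each operation:
  after op 1 (cut 35): 52 → 17
  after op 2 (cut 60): 17 → 37
  after op 3 (out-shuffle): 37 → 73

73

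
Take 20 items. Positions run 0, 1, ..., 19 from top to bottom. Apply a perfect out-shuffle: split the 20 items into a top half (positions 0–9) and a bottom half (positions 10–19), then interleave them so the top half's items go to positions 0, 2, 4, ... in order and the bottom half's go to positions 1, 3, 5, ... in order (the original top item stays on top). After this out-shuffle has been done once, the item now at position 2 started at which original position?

1

Work backwards from position 2, undoing one out-shuffle at a time:
2 ← 1
So the item now at position 2 started at position 1.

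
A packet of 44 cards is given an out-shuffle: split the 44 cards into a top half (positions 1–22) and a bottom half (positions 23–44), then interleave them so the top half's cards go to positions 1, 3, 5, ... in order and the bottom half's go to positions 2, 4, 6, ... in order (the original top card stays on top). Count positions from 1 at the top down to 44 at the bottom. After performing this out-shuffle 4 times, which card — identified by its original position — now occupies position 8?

Work backwards from position 8, undoing one out-shuffle at a time:
8 ← 26 ← 35 ← 18 ← 31
So the card now at position 8 started at position 31.

31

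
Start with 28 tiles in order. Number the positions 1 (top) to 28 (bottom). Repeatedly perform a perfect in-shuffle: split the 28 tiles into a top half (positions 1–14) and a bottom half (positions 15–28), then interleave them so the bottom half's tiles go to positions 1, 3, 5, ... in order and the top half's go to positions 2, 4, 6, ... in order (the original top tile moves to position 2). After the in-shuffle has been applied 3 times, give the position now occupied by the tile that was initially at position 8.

Track the tile's position through each in-shuffle:
8 → 16 → 3 → 6

6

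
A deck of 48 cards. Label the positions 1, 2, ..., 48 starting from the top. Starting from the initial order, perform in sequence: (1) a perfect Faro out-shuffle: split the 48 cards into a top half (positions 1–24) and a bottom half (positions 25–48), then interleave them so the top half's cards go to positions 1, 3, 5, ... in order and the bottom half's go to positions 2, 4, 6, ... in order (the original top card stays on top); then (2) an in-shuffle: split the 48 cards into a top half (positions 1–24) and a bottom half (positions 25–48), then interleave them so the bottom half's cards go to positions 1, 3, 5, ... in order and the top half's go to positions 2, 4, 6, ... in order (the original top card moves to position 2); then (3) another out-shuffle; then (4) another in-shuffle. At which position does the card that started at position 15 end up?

Track the card from position 15 forward through each operation:
  after op 1 (out-shuffle): 15 → 29
  after op 2 (in-shuffle): 29 → 9
  after op 3 (out-shuffle): 9 → 17
  after op 4 (in-shuffle): 17 → 34

34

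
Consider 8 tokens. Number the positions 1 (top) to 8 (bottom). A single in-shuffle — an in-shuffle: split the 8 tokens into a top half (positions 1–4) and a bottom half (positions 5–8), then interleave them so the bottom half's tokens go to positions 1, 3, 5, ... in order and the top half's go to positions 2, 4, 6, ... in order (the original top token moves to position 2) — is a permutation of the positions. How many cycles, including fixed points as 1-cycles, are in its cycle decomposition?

Trace each unvisited position around until it returns:
(1 2 4 8 7 5) (3 6)
2 cycles in total.

2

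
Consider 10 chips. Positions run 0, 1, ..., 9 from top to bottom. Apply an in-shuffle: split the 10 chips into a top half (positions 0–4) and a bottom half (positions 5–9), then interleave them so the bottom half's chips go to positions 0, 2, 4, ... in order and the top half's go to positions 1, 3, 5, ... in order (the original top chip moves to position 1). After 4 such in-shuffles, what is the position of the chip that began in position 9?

5

Track the chip's position through each in-shuffle:
9 → 8 → 6 → 2 → 5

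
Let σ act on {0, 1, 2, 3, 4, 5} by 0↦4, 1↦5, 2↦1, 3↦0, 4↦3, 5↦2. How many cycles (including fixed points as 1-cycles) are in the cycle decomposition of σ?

Cycle decomposition: (0 4 3) (1 5 2).
2 cycles.

2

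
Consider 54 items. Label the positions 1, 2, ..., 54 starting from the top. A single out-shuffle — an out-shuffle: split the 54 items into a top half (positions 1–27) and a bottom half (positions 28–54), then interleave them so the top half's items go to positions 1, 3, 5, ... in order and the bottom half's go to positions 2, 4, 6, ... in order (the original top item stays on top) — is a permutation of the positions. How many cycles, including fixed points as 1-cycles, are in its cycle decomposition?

Trace each unvisited position around until it returns:
(1) (2 3 5 9 17 33 ... len 52) (54)
3 cycles in total.

3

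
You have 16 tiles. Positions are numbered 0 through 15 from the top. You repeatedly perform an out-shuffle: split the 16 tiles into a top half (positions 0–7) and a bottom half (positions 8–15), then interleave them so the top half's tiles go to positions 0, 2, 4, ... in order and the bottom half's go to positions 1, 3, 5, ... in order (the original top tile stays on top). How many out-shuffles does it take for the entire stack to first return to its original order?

4

The out-shuffle permutes the 16 positions with cycle lengths [1, 1, 2, 4, 4, 4].
Every tile is home exactly when every cycle has completed a whole number of laps, i.e. after lcm(1, 2, 4) = 4 out-shuffles.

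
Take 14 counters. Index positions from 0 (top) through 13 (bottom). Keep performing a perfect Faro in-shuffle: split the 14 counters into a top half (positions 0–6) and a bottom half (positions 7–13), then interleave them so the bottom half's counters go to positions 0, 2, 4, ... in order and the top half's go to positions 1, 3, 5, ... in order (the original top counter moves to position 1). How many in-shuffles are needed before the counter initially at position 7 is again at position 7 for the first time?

4

Follow position 7 under repeated in-shuffles:
7 → 0 → 1 → 3 → 7
It first returns after 4 in-shuffles.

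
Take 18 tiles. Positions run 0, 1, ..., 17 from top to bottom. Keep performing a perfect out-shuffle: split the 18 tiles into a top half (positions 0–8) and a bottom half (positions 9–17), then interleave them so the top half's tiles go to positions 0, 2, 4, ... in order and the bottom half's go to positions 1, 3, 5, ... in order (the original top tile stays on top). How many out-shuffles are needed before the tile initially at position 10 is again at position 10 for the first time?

8

Follow position 10 under repeated out-shuffles:
10 → 3 → 6 → 12 → 7 → 14 → 11 → 5 → 10
It first returns after 8 out-shuffles.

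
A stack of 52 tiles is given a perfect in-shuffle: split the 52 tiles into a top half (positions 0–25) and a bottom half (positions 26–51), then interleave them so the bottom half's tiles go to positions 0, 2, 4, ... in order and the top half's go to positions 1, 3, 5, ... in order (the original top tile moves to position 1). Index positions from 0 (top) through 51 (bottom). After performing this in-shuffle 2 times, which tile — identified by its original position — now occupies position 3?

Work backwards from position 3, undoing one in-shuffle at a time:
3 ← 1 ← 0
So the tile now at position 3 started at position 0.

0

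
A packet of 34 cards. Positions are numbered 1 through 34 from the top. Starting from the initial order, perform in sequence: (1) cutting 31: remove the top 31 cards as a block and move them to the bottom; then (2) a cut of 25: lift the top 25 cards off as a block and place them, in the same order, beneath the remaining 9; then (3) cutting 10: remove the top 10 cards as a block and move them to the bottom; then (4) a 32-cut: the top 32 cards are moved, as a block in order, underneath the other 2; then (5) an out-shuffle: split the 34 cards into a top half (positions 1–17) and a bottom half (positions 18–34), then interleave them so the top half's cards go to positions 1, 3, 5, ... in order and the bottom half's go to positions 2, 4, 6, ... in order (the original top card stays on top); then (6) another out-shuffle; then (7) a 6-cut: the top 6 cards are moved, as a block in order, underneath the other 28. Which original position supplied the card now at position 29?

31

Undo the operations in reverse order, starting from position 29:
  undo op 7 (cut 6): 29 ← 1
  undo op 6 (out-shuffle, from top half): 1 ← 1
  undo op 5 (out-shuffle, from top half): 1 ← 1
  undo op 4 (cut 32): 1 ← 33
  undo op 3 (cut 10): 33 ← 9
  undo op 2 (cut 25): 9 ← 34
  undo op 1 (cut 31): 34 ← 31
So the card at position 29 came from original position 31.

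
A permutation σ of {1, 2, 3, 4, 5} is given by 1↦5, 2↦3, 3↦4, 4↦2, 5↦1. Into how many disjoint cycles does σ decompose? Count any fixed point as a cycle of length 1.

Cycle decomposition: (1 5) (2 3 4).
2 cycles.

2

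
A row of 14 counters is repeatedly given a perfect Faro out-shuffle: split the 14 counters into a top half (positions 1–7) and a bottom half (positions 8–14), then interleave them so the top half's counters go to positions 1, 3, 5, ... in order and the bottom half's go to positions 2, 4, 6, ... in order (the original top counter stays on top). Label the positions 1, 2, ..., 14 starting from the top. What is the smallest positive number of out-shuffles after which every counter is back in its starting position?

The out-shuffle permutes the 14 positions with cycle lengths [1, 1, 12].
Every counter is home exactly when every cycle has completed a whole number of laps, i.e. after lcm(1, 12) = 12 out-shuffles.

12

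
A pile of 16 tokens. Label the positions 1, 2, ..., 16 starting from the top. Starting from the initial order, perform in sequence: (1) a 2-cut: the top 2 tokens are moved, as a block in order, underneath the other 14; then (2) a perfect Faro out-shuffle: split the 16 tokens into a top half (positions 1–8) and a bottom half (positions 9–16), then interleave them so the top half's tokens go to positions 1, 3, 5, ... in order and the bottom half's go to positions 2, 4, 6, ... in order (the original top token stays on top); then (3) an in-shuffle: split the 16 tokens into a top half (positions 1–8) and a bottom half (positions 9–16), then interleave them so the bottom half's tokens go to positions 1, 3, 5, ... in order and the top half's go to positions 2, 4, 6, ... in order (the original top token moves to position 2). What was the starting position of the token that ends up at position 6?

Undo the operations in reverse order, starting from position 6:
  undo op 3 (in-shuffle, from top half): 6 ← 3
  undo op 2 (out-shuffle, from top half): 3 ← 2
  undo op 1 (cut 2): 2 ← 4
So the token at position 6 came from original position 4.

4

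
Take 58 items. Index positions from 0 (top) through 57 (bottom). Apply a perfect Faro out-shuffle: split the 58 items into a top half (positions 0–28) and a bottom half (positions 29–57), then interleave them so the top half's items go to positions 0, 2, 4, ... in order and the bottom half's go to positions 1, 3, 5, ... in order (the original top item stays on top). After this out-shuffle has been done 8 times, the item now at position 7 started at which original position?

43

Work backwards from position 7, undoing one out-shuffle at a time:
7 ← 32 ← 16 ← 8 ← 4 ← 2 ← 1 ← 29 ← 43
So the item now at position 7 started at position 43.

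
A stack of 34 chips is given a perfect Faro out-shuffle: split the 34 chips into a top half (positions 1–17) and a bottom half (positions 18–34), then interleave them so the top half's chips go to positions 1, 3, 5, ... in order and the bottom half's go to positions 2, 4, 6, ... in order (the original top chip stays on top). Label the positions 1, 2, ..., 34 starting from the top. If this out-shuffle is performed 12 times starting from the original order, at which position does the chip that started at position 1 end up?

Position 1 is a fixed point of every out-shuffle, so the chip never moves.

1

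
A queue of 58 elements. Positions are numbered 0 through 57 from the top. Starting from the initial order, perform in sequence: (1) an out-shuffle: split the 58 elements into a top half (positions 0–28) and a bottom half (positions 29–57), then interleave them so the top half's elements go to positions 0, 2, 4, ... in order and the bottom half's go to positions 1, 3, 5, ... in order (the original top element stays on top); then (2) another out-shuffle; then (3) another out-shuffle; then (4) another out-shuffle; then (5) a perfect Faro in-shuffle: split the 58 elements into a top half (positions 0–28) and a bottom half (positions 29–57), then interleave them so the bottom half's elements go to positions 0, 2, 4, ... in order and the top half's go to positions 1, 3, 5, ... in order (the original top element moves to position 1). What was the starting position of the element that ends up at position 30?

17

Undo the operations in reverse order, starting from position 30:
  undo op 5 (in-shuffle, from bottom half): 30 ← 44
  undo op 4 (out-shuffle, from top half): 44 ← 22
  undo op 3 (out-shuffle, from top half): 22 ← 11
  undo op 2 (out-shuffle, from bottom half): 11 ← 34
  undo op 1 (out-shuffle, from top half): 34 ← 17
So the element at position 30 came from original position 17.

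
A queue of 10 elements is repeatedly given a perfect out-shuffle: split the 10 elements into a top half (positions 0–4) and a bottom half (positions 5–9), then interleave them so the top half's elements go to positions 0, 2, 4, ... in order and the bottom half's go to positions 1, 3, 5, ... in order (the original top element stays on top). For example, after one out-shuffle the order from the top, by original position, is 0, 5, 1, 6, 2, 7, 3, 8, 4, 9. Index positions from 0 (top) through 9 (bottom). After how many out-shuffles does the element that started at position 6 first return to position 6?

2

Follow position 6 under repeated out-shuffles:
6 → 3 → 6
It first returns after 2 out-shuffles.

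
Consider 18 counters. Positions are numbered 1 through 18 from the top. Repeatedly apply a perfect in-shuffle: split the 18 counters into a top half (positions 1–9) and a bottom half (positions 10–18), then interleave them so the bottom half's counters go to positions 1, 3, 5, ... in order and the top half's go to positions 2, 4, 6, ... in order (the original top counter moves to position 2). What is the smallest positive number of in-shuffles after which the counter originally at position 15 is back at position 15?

Follow position 15 under repeated in-shuffles:
15 → 11 → 3 → 6 → 12 → 5 → 10 → 1 → 2 → 4 → 8 → 16 → 13 → 7 → 14 → 9 → 18 → 17 → 15
It first returns after 18 in-shuffles.

18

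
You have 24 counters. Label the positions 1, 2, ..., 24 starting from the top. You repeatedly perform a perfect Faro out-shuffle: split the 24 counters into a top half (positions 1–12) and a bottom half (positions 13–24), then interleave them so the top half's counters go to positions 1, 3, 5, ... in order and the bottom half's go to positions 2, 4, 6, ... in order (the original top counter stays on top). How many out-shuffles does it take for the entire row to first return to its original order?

The out-shuffle permutes the 24 positions with cycle lengths [1, 1, 11, 11].
Every counter is home exactly when every cycle has completed a whole number of laps, i.e. after lcm(1, 11) = 11 out-shuffles.

11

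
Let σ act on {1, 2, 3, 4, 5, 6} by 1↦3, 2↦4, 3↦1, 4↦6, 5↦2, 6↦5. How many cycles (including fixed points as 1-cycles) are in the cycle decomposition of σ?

2

Cycle decomposition: (1 3) (2 4 6 5).
2 cycles.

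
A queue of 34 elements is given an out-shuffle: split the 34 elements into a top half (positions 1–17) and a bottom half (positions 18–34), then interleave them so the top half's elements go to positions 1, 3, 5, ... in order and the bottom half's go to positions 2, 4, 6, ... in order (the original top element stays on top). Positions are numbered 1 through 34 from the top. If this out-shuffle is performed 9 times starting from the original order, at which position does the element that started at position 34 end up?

34

Position 34 is a fixed point of every out-shuffle, so the element never moves.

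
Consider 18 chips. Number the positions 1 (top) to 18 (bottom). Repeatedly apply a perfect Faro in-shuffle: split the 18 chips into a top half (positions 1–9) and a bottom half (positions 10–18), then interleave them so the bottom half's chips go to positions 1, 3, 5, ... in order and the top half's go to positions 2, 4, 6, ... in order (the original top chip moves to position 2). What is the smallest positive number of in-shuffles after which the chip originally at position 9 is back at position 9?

Follow position 9 under repeated in-shuffles:
9 → 18 → 17 → 15 → 11 → 3 → 6 → 12 → 5 → 10 → 1 → 2 → 4 → 8 → 16 → 13 → 7 → 14 → 9
It first returns after 18 in-shuffles.

18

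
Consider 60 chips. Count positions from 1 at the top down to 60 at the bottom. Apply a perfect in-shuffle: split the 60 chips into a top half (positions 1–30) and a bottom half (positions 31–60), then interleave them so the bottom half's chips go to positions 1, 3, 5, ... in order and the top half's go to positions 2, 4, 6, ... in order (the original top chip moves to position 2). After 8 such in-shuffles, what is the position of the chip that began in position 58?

25

Track the chip's position through each in-shuffle:
58 → 55 → 49 → 37 → 13 → 26 → 52 → 43 → 25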